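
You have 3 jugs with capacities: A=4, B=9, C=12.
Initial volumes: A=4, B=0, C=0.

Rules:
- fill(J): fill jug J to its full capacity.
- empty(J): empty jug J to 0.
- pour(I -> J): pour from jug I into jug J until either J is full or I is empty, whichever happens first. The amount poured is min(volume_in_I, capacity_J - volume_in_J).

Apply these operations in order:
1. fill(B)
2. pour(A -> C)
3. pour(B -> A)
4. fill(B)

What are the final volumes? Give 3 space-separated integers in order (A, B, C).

Step 1: fill(B) -> (A=4 B=9 C=0)
Step 2: pour(A -> C) -> (A=0 B=9 C=4)
Step 3: pour(B -> A) -> (A=4 B=5 C=4)
Step 4: fill(B) -> (A=4 B=9 C=4)

Answer: 4 9 4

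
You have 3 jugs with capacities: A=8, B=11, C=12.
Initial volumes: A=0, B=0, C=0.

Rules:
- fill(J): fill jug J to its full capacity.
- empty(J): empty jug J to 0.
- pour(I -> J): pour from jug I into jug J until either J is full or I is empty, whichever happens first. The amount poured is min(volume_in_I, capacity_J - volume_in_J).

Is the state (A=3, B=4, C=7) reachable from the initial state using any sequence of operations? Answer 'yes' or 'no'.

Answer: no

Derivation:
BFS explored all 634 reachable states.
Reachable set includes: (0,0,0), (0,0,1), (0,0,2), (0,0,3), (0,0,4), (0,0,5), (0,0,6), (0,0,7), (0,0,8), (0,0,9), (0,0,10), (0,0,11) ...
Target (A=3, B=4, C=7) not in reachable set → no.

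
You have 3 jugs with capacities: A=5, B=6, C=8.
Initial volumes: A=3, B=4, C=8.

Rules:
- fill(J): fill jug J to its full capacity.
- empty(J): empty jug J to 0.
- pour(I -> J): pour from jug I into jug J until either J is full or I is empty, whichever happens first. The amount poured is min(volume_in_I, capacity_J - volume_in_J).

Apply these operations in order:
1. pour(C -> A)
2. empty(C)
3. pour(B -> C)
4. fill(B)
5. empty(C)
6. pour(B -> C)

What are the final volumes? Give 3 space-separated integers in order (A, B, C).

Answer: 5 0 6

Derivation:
Step 1: pour(C -> A) -> (A=5 B=4 C=6)
Step 2: empty(C) -> (A=5 B=4 C=0)
Step 3: pour(B -> C) -> (A=5 B=0 C=4)
Step 4: fill(B) -> (A=5 B=6 C=4)
Step 5: empty(C) -> (A=5 B=6 C=0)
Step 6: pour(B -> C) -> (A=5 B=0 C=6)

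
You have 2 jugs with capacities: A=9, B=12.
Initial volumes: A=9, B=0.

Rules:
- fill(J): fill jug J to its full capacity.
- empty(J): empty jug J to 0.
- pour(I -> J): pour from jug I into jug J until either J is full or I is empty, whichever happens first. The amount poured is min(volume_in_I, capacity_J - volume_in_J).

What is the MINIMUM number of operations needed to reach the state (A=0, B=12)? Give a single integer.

BFS from (A=9, B=0). One shortest path:
  1. empty(A) -> (A=0 B=0)
  2. fill(B) -> (A=0 B=12)
Reached target in 2 moves.

Answer: 2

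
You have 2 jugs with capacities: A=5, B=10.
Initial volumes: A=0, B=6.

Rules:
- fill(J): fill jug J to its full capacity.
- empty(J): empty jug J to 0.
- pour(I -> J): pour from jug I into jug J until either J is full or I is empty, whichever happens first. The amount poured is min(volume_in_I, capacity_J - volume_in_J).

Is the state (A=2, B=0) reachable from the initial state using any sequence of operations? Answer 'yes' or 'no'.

Answer: no

Derivation:
BFS explored all 12 reachable states.
Reachable set includes: (0,0), (0,1), (0,5), (0,6), (0,10), (1,0), (1,10), (5,0), (5,1), (5,5), (5,6), (5,10)
Target (A=2, B=0) not in reachable set → no.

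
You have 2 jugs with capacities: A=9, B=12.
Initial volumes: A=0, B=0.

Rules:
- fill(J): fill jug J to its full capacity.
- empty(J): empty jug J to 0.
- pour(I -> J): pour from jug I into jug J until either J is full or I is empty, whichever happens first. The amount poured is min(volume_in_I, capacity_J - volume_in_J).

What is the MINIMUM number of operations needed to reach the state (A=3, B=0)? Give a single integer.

Answer: 4

Derivation:
BFS from (A=0, B=0). One shortest path:
  1. fill(B) -> (A=0 B=12)
  2. pour(B -> A) -> (A=9 B=3)
  3. empty(A) -> (A=0 B=3)
  4. pour(B -> A) -> (A=3 B=0)
Reached target in 4 moves.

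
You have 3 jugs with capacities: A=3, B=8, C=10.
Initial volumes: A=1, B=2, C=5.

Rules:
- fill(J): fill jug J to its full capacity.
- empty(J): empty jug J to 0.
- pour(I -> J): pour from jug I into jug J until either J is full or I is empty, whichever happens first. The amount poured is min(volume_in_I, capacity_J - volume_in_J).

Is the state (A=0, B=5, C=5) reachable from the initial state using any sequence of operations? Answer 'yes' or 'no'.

Answer: yes

Derivation:
BFS from (A=1, B=2, C=5):
  1. fill(A) -> (A=3 B=2 C=5)
  2. pour(A -> B) -> (A=0 B=5 C=5)
Target reached → yes.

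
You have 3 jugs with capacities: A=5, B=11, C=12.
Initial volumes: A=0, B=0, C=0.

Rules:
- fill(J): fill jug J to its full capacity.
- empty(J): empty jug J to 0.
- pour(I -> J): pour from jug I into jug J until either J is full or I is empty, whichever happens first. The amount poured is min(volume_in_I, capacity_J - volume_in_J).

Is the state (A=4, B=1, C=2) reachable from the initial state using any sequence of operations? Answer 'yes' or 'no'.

Answer: no

Derivation:
BFS explored all 496 reachable states.
Reachable set includes: (0,0,0), (0,0,1), (0,0,2), (0,0,3), (0,0,4), (0,0,5), (0,0,6), (0,0,7), (0,0,8), (0,0,9), (0,0,10), (0,0,11) ...
Target (A=4, B=1, C=2) not in reachable set → no.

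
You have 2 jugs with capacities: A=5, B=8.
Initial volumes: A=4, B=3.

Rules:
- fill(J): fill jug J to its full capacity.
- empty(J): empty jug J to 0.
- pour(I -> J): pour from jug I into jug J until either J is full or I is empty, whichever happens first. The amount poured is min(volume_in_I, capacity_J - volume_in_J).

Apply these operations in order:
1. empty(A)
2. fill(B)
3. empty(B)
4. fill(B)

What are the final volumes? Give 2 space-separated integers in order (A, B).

Step 1: empty(A) -> (A=0 B=3)
Step 2: fill(B) -> (A=0 B=8)
Step 3: empty(B) -> (A=0 B=0)
Step 4: fill(B) -> (A=0 B=8)

Answer: 0 8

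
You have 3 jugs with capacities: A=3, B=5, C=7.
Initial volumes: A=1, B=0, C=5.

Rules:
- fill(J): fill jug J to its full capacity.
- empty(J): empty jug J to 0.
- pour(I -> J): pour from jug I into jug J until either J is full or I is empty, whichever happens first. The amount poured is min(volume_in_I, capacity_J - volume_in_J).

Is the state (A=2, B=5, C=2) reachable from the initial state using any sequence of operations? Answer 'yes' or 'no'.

BFS from (A=1, B=0, C=5):
  1. pour(A -> C) -> (A=0 B=0 C=6)
  2. fill(A) -> (A=3 B=0 C=6)
  3. pour(A -> C) -> (A=2 B=0 C=7)
  4. pour(C -> B) -> (A=2 B=5 C=2)
Target reached → yes.

Answer: yes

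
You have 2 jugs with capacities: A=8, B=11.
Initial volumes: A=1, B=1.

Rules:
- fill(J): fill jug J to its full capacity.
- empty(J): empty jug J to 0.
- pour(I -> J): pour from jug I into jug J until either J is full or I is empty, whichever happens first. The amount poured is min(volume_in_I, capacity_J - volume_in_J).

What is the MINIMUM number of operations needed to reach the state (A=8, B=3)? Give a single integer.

BFS from (A=1, B=1). One shortest path:
  1. empty(A) -> (A=0 B=1)
  2. fill(B) -> (A=0 B=11)
  3. pour(B -> A) -> (A=8 B=3)
Reached target in 3 moves.

Answer: 3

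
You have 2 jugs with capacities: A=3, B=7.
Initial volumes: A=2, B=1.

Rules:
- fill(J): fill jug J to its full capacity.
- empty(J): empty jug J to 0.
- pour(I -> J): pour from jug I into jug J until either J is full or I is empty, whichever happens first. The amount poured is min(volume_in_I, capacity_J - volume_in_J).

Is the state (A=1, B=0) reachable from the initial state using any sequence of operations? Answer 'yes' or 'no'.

Answer: yes

Derivation:
BFS from (A=2, B=1):
  1. empty(A) -> (A=0 B=1)
  2. pour(B -> A) -> (A=1 B=0)
Target reached → yes.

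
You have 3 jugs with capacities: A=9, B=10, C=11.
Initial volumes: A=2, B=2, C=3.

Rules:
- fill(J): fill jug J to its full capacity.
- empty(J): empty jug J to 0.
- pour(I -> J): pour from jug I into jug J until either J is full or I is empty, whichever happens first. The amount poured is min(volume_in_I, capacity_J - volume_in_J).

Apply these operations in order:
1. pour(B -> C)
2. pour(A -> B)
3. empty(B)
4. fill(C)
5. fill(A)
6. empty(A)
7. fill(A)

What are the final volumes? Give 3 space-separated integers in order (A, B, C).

Step 1: pour(B -> C) -> (A=2 B=0 C=5)
Step 2: pour(A -> B) -> (A=0 B=2 C=5)
Step 3: empty(B) -> (A=0 B=0 C=5)
Step 4: fill(C) -> (A=0 B=0 C=11)
Step 5: fill(A) -> (A=9 B=0 C=11)
Step 6: empty(A) -> (A=0 B=0 C=11)
Step 7: fill(A) -> (A=9 B=0 C=11)

Answer: 9 0 11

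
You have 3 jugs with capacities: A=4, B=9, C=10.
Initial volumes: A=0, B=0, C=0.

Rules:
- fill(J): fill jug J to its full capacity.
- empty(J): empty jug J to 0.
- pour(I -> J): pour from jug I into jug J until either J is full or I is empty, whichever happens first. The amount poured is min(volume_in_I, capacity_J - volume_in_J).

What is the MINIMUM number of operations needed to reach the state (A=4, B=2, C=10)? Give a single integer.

Answer: 6

Derivation:
BFS from (A=0, B=0, C=0). One shortest path:
  1. fill(C) -> (A=0 B=0 C=10)
  2. pour(C -> A) -> (A=4 B=0 C=6)
  3. empty(A) -> (A=0 B=0 C=6)
  4. pour(C -> A) -> (A=4 B=0 C=2)
  5. pour(C -> B) -> (A=4 B=2 C=0)
  6. fill(C) -> (A=4 B=2 C=10)
Reached target in 6 moves.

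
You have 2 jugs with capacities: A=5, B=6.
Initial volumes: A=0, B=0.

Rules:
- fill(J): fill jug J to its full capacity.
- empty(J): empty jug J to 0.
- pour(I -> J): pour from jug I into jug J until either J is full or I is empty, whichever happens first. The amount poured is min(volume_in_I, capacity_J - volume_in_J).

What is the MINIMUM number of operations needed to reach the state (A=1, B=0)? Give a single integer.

Answer: 4

Derivation:
BFS from (A=0, B=0). One shortest path:
  1. fill(B) -> (A=0 B=6)
  2. pour(B -> A) -> (A=5 B=1)
  3. empty(A) -> (A=0 B=1)
  4. pour(B -> A) -> (A=1 B=0)
Reached target in 4 moves.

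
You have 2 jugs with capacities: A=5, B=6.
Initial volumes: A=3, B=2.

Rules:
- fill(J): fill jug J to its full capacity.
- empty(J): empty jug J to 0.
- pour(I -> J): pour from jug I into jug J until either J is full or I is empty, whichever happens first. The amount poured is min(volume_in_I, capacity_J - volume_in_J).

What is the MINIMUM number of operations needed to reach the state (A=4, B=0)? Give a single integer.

BFS from (A=3, B=2). One shortest path:
  1. fill(B) -> (A=3 B=6)
  2. pour(B -> A) -> (A=5 B=4)
  3. empty(A) -> (A=0 B=4)
  4. pour(B -> A) -> (A=4 B=0)
Reached target in 4 moves.

Answer: 4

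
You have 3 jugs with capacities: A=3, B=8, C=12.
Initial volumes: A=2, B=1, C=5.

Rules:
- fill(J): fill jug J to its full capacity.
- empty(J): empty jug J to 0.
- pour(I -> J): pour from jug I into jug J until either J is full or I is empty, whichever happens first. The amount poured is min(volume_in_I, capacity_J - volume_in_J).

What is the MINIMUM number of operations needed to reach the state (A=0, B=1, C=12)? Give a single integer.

Answer: 2

Derivation:
BFS from (A=2, B=1, C=5). One shortest path:
  1. empty(A) -> (A=0 B=1 C=5)
  2. fill(C) -> (A=0 B=1 C=12)
Reached target in 2 moves.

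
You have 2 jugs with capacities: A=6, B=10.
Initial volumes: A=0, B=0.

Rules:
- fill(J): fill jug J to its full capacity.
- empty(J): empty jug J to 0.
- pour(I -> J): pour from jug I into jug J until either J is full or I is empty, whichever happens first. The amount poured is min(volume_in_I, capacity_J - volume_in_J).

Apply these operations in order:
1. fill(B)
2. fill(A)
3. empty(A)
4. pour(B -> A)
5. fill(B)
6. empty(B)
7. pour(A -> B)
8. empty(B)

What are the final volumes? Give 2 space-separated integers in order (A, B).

Step 1: fill(B) -> (A=0 B=10)
Step 2: fill(A) -> (A=6 B=10)
Step 3: empty(A) -> (A=0 B=10)
Step 4: pour(B -> A) -> (A=6 B=4)
Step 5: fill(B) -> (A=6 B=10)
Step 6: empty(B) -> (A=6 B=0)
Step 7: pour(A -> B) -> (A=0 B=6)
Step 8: empty(B) -> (A=0 B=0)

Answer: 0 0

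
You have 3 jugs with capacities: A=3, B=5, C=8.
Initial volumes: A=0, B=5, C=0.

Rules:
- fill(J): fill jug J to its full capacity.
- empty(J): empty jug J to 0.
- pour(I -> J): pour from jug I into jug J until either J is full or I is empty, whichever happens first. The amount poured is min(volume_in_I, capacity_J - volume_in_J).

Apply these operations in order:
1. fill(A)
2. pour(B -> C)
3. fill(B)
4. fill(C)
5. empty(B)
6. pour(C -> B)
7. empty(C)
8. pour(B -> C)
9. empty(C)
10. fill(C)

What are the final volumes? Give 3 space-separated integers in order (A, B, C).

Answer: 3 0 8

Derivation:
Step 1: fill(A) -> (A=3 B=5 C=0)
Step 2: pour(B -> C) -> (A=3 B=0 C=5)
Step 3: fill(B) -> (A=3 B=5 C=5)
Step 4: fill(C) -> (A=3 B=5 C=8)
Step 5: empty(B) -> (A=3 B=0 C=8)
Step 6: pour(C -> B) -> (A=3 B=5 C=3)
Step 7: empty(C) -> (A=3 B=5 C=0)
Step 8: pour(B -> C) -> (A=3 B=0 C=5)
Step 9: empty(C) -> (A=3 B=0 C=0)
Step 10: fill(C) -> (A=3 B=0 C=8)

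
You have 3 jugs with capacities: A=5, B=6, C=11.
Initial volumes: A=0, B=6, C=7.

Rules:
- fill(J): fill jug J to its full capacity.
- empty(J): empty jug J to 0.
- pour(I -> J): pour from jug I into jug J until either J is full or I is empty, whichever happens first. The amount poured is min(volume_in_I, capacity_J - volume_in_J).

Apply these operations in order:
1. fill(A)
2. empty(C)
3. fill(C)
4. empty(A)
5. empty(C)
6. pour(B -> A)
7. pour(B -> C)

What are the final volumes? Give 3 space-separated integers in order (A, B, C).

Answer: 5 0 1

Derivation:
Step 1: fill(A) -> (A=5 B=6 C=7)
Step 2: empty(C) -> (A=5 B=6 C=0)
Step 3: fill(C) -> (A=5 B=6 C=11)
Step 4: empty(A) -> (A=0 B=6 C=11)
Step 5: empty(C) -> (A=0 B=6 C=0)
Step 6: pour(B -> A) -> (A=5 B=1 C=0)
Step 7: pour(B -> C) -> (A=5 B=0 C=1)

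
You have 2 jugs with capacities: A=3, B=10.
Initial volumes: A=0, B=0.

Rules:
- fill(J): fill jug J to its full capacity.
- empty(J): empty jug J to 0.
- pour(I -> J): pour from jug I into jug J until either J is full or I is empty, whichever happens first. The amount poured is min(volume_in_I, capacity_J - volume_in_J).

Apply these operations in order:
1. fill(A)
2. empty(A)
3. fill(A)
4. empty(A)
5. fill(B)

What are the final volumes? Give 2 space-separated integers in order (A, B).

Answer: 0 10

Derivation:
Step 1: fill(A) -> (A=3 B=0)
Step 2: empty(A) -> (A=0 B=0)
Step 3: fill(A) -> (A=3 B=0)
Step 4: empty(A) -> (A=0 B=0)
Step 5: fill(B) -> (A=0 B=10)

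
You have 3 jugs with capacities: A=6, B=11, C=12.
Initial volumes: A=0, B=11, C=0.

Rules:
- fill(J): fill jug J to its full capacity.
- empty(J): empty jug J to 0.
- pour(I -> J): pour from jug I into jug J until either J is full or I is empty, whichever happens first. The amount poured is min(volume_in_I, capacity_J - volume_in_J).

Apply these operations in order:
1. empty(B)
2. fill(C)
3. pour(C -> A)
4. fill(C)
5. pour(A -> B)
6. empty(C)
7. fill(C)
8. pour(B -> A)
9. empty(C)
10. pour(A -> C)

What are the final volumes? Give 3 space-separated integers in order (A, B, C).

Answer: 0 0 6

Derivation:
Step 1: empty(B) -> (A=0 B=0 C=0)
Step 2: fill(C) -> (A=0 B=0 C=12)
Step 3: pour(C -> A) -> (A=6 B=0 C=6)
Step 4: fill(C) -> (A=6 B=0 C=12)
Step 5: pour(A -> B) -> (A=0 B=6 C=12)
Step 6: empty(C) -> (A=0 B=6 C=0)
Step 7: fill(C) -> (A=0 B=6 C=12)
Step 8: pour(B -> A) -> (A=6 B=0 C=12)
Step 9: empty(C) -> (A=6 B=0 C=0)
Step 10: pour(A -> C) -> (A=0 B=0 C=6)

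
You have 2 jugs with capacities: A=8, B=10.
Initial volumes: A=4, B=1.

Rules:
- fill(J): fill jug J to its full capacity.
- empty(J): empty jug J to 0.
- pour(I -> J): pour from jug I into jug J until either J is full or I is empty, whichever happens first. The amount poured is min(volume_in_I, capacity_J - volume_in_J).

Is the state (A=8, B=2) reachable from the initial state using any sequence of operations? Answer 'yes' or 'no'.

BFS from (A=4, B=1):
  1. empty(A) -> (A=0 B=1)
  2. fill(B) -> (A=0 B=10)
  3. pour(B -> A) -> (A=8 B=2)
Target reached → yes.

Answer: yes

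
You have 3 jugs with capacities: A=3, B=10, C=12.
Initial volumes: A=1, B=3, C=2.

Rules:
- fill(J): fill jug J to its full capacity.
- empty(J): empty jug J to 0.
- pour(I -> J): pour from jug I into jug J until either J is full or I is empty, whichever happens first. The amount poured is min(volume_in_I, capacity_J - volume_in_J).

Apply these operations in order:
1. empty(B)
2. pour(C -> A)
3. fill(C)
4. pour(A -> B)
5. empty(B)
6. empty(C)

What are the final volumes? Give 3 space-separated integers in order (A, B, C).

Step 1: empty(B) -> (A=1 B=0 C=2)
Step 2: pour(C -> A) -> (A=3 B=0 C=0)
Step 3: fill(C) -> (A=3 B=0 C=12)
Step 4: pour(A -> B) -> (A=0 B=3 C=12)
Step 5: empty(B) -> (A=0 B=0 C=12)
Step 6: empty(C) -> (A=0 B=0 C=0)

Answer: 0 0 0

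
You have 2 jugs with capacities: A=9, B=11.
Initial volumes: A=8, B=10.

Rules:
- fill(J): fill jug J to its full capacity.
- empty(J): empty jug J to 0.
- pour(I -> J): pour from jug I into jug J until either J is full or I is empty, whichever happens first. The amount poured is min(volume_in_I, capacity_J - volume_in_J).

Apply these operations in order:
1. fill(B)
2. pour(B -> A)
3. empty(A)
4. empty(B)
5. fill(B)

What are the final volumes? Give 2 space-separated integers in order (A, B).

Step 1: fill(B) -> (A=8 B=11)
Step 2: pour(B -> A) -> (A=9 B=10)
Step 3: empty(A) -> (A=0 B=10)
Step 4: empty(B) -> (A=0 B=0)
Step 5: fill(B) -> (A=0 B=11)

Answer: 0 11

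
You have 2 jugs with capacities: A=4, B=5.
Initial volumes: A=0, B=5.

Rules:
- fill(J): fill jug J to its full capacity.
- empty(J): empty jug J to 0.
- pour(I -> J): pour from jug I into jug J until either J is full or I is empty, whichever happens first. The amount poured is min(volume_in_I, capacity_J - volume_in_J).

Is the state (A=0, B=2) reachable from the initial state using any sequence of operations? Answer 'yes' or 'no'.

Answer: yes

Derivation:
BFS from (A=0, B=5):
  1. pour(B -> A) -> (A=4 B=1)
  2. empty(A) -> (A=0 B=1)
  3. pour(B -> A) -> (A=1 B=0)
  4. fill(B) -> (A=1 B=5)
  5. pour(B -> A) -> (A=4 B=2)
  6. empty(A) -> (A=0 B=2)
Target reached → yes.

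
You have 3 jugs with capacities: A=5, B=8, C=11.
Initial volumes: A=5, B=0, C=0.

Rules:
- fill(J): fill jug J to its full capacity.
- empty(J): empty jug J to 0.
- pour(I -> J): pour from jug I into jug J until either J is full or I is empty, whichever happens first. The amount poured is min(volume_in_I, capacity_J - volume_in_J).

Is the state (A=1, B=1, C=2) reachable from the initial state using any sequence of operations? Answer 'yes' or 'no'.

BFS explored all 368 reachable states.
Reachable set includes: (0,0,0), (0,0,1), (0,0,2), (0,0,3), (0,0,4), (0,0,5), (0,0,6), (0,0,7), (0,0,8), (0,0,9), (0,0,10), (0,0,11) ...
Target (A=1, B=1, C=2) not in reachable set → no.

Answer: no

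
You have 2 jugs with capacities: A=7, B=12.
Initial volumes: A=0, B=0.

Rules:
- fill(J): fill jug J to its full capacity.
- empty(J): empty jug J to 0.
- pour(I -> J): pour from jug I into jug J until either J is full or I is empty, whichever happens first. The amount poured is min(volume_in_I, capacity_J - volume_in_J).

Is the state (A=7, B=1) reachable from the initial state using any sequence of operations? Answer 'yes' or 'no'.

Answer: yes

Derivation:
BFS from (A=0, B=0):
  1. fill(B) -> (A=0 B=12)
  2. pour(B -> A) -> (A=7 B=5)
  3. empty(A) -> (A=0 B=5)
  4. pour(B -> A) -> (A=5 B=0)
  5. fill(B) -> (A=5 B=12)
  6. pour(B -> A) -> (A=7 B=10)
  7. empty(A) -> (A=0 B=10)
  8. pour(B -> A) -> (A=7 B=3)
  9. empty(A) -> (A=0 B=3)
  10. pour(B -> A) -> (A=3 B=0)
  11. fill(B) -> (A=3 B=12)
  12. pour(B -> A) -> (A=7 B=8)
  13. empty(A) -> (A=0 B=8)
  14. pour(B -> A) -> (A=7 B=1)
Target reached → yes.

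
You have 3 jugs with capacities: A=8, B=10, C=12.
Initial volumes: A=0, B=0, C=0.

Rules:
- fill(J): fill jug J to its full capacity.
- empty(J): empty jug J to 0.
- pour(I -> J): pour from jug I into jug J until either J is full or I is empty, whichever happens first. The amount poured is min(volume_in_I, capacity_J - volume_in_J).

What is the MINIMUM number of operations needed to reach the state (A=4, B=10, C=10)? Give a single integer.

Answer: 6

Derivation:
BFS from (A=0, B=0, C=0). One shortest path:
  1. fill(C) -> (A=0 B=0 C=12)
  2. pour(C -> A) -> (A=8 B=0 C=4)
  3. pour(A -> B) -> (A=0 B=8 C=4)
  4. pour(C -> A) -> (A=4 B=8 C=0)
  5. fill(C) -> (A=4 B=8 C=12)
  6. pour(C -> B) -> (A=4 B=10 C=10)
Reached target in 6 moves.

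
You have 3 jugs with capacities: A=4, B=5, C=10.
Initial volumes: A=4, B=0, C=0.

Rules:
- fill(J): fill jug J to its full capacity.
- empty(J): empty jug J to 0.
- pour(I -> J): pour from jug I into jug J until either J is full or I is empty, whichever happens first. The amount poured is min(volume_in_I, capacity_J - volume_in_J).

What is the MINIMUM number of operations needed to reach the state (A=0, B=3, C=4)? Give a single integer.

BFS from (A=4, B=0, C=0). One shortest path:
  1. pour(A -> B) -> (A=0 B=4 C=0)
  2. fill(A) -> (A=4 B=4 C=0)
  3. pour(A -> B) -> (A=3 B=5 C=0)
  4. empty(B) -> (A=3 B=0 C=0)
  5. pour(A -> B) -> (A=0 B=3 C=0)
  6. fill(A) -> (A=4 B=3 C=0)
  7. pour(A -> C) -> (A=0 B=3 C=4)
Reached target in 7 moves.

Answer: 7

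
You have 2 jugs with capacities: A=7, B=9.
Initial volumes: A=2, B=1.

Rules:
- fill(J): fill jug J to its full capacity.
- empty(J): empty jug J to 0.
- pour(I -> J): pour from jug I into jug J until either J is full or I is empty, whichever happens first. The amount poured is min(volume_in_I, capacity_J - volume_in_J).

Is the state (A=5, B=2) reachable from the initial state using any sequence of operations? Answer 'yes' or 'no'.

Answer: no

Derivation:
BFS explored all 33 reachable states.
Reachable set includes: (0,0), (0,1), (0,2), (0,3), (0,4), (0,5), (0,6), (0,7), (0,8), (0,9), (1,0), (1,9) ...
Target (A=5, B=2) not in reachable set → no.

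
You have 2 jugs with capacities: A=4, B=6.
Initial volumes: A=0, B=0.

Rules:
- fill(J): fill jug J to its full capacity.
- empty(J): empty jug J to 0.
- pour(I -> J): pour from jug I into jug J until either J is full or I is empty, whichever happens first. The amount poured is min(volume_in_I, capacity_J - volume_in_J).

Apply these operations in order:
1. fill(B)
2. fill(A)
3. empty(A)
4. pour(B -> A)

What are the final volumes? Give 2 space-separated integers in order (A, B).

Answer: 4 2

Derivation:
Step 1: fill(B) -> (A=0 B=6)
Step 2: fill(A) -> (A=4 B=6)
Step 3: empty(A) -> (A=0 B=6)
Step 4: pour(B -> A) -> (A=4 B=2)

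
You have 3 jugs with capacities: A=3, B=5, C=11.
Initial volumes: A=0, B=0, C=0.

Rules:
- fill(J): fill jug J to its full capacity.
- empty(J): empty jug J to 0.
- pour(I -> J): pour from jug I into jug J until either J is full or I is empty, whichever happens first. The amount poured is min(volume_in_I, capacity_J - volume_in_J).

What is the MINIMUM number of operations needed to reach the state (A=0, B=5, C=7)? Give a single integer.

BFS from (A=0, B=0, C=0). One shortest path:
  1. fill(B) -> (A=0 B=5 C=0)
  2. pour(B -> A) -> (A=3 B=2 C=0)
  3. empty(A) -> (A=0 B=2 C=0)
  4. pour(B -> C) -> (A=0 B=0 C=2)
  5. fill(B) -> (A=0 B=5 C=2)
  6. pour(B -> C) -> (A=0 B=0 C=7)
  7. fill(B) -> (A=0 B=5 C=7)
Reached target in 7 moves.

Answer: 7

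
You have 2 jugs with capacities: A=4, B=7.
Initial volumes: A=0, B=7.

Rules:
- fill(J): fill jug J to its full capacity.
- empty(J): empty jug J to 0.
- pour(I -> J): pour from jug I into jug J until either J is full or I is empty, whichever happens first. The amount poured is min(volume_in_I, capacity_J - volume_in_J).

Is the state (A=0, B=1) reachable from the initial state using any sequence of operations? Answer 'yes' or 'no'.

BFS from (A=0, B=7):
  1. fill(A) -> (A=4 B=7)
  2. empty(B) -> (A=4 B=0)
  3. pour(A -> B) -> (A=0 B=4)
  4. fill(A) -> (A=4 B=4)
  5. pour(A -> B) -> (A=1 B=7)
  6. empty(B) -> (A=1 B=0)
  7. pour(A -> B) -> (A=0 B=1)
Target reached → yes.

Answer: yes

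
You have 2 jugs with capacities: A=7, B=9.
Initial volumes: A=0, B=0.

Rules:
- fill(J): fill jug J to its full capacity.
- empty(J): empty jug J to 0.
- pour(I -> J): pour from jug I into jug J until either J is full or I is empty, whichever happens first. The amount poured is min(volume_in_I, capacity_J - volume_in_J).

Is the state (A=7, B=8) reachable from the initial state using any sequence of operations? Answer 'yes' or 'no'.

BFS from (A=0, B=0):
  1. fill(B) -> (A=0 B=9)
  2. pour(B -> A) -> (A=7 B=2)
  3. empty(A) -> (A=0 B=2)
  4. pour(B -> A) -> (A=2 B=0)
  5. fill(B) -> (A=2 B=9)
  6. pour(B -> A) -> (A=7 B=4)
  7. empty(A) -> (A=0 B=4)
  8. pour(B -> A) -> (A=4 B=0)
  9. fill(B) -> (A=4 B=9)
  10. pour(B -> A) -> (A=7 B=6)
  11. empty(A) -> (A=0 B=6)
  12. pour(B -> A) -> (A=6 B=0)
  13. fill(B) -> (A=6 B=9)
  14. pour(B -> A) -> (A=7 B=8)
Target reached → yes.

Answer: yes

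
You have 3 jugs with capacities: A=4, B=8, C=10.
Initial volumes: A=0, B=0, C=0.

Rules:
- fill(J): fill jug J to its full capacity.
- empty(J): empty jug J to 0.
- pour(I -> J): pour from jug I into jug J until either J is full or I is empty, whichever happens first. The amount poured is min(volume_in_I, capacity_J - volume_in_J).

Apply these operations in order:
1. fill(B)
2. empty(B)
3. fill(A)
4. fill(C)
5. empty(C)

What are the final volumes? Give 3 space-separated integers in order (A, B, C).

Answer: 4 0 0

Derivation:
Step 1: fill(B) -> (A=0 B=8 C=0)
Step 2: empty(B) -> (A=0 B=0 C=0)
Step 3: fill(A) -> (A=4 B=0 C=0)
Step 4: fill(C) -> (A=4 B=0 C=10)
Step 5: empty(C) -> (A=4 B=0 C=0)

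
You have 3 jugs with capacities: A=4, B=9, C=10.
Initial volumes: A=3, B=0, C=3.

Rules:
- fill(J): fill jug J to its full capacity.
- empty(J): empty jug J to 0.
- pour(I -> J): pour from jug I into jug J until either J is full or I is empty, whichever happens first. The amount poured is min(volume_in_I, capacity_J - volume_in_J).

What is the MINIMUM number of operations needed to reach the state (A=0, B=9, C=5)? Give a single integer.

BFS from (A=3, B=0, C=3). One shortest path:
  1. fill(A) -> (A=4 B=0 C=3)
  2. fill(C) -> (A=4 B=0 C=10)
  3. pour(A -> B) -> (A=0 B=4 C=10)
  4. pour(C -> B) -> (A=0 B=9 C=5)
Reached target in 4 moves.

Answer: 4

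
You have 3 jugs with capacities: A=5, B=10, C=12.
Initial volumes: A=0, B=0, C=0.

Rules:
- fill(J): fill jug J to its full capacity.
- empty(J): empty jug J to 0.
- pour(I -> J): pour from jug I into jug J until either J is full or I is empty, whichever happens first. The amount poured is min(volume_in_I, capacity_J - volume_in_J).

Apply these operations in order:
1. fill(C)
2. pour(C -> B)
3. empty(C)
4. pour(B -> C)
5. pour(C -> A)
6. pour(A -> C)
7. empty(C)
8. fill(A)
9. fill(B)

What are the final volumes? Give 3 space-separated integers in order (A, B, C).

Step 1: fill(C) -> (A=0 B=0 C=12)
Step 2: pour(C -> B) -> (A=0 B=10 C=2)
Step 3: empty(C) -> (A=0 B=10 C=0)
Step 4: pour(B -> C) -> (A=0 B=0 C=10)
Step 5: pour(C -> A) -> (A=5 B=0 C=5)
Step 6: pour(A -> C) -> (A=0 B=0 C=10)
Step 7: empty(C) -> (A=0 B=0 C=0)
Step 8: fill(A) -> (A=5 B=0 C=0)
Step 9: fill(B) -> (A=5 B=10 C=0)

Answer: 5 10 0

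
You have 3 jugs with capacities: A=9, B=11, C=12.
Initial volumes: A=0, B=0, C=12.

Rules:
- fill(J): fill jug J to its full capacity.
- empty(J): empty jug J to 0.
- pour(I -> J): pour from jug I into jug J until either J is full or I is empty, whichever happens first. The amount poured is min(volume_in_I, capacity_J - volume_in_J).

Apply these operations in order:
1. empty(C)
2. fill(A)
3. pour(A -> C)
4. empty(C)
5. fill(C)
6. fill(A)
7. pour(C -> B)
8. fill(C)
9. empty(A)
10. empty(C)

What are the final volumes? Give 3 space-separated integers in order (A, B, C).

Step 1: empty(C) -> (A=0 B=0 C=0)
Step 2: fill(A) -> (A=9 B=0 C=0)
Step 3: pour(A -> C) -> (A=0 B=0 C=9)
Step 4: empty(C) -> (A=0 B=0 C=0)
Step 5: fill(C) -> (A=0 B=0 C=12)
Step 6: fill(A) -> (A=9 B=0 C=12)
Step 7: pour(C -> B) -> (A=9 B=11 C=1)
Step 8: fill(C) -> (A=9 B=11 C=12)
Step 9: empty(A) -> (A=0 B=11 C=12)
Step 10: empty(C) -> (A=0 B=11 C=0)

Answer: 0 11 0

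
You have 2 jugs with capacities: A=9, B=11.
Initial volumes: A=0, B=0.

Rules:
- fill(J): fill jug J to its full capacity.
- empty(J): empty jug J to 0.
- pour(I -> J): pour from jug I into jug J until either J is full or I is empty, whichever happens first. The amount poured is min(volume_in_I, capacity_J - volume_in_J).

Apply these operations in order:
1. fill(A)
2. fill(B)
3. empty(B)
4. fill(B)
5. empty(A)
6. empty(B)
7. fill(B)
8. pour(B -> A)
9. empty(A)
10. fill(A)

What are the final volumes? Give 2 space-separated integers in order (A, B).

Step 1: fill(A) -> (A=9 B=0)
Step 2: fill(B) -> (A=9 B=11)
Step 3: empty(B) -> (A=9 B=0)
Step 4: fill(B) -> (A=9 B=11)
Step 5: empty(A) -> (A=0 B=11)
Step 6: empty(B) -> (A=0 B=0)
Step 7: fill(B) -> (A=0 B=11)
Step 8: pour(B -> A) -> (A=9 B=2)
Step 9: empty(A) -> (A=0 B=2)
Step 10: fill(A) -> (A=9 B=2)

Answer: 9 2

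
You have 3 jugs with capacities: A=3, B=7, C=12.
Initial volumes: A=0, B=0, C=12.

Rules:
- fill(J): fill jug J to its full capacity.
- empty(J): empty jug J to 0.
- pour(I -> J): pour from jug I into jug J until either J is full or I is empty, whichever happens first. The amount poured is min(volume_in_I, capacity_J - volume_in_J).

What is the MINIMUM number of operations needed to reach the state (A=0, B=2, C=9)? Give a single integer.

BFS from (A=0, B=0, C=12). One shortest path:
  1. fill(B) -> (A=0 B=7 C=12)
  2. empty(C) -> (A=0 B=7 C=0)
  3. pour(B -> C) -> (A=0 B=0 C=7)
  4. fill(B) -> (A=0 B=7 C=7)
  5. pour(B -> C) -> (A=0 B=2 C=12)
  6. pour(C -> A) -> (A=3 B=2 C=9)
  7. empty(A) -> (A=0 B=2 C=9)
Reached target in 7 moves.

Answer: 7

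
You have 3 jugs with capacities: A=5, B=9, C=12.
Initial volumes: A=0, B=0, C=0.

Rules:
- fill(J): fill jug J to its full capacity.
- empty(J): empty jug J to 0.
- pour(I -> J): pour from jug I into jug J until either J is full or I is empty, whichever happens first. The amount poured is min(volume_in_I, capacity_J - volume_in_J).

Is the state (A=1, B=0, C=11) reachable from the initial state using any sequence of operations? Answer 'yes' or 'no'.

Answer: yes

Derivation:
BFS from (A=0, B=0, C=0):
  1. fill(C) -> (A=0 B=0 C=12)
  2. pour(C -> A) -> (A=5 B=0 C=7)
  3. pour(A -> B) -> (A=0 B=5 C=7)
  4. pour(C -> A) -> (A=5 B=5 C=2)
  5. pour(A -> B) -> (A=1 B=9 C=2)
  6. pour(B -> C) -> (A=1 B=0 C=11)
Target reached → yes.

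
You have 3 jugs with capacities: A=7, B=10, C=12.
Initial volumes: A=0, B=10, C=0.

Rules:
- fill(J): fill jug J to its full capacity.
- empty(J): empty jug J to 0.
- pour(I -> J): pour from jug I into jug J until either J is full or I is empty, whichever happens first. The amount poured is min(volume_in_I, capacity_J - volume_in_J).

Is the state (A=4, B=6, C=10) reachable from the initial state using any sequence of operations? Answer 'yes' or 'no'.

Answer: no

Derivation:
BFS explored all 550 reachable states.
Reachable set includes: (0,0,0), (0,0,1), (0,0,2), (0,0,3), (0,0,4), (0,0,5), (0,0,6), (0,0,7), (0,0,8), (0,0,9), (0,0,10), (0,0,11) ...
Target (A=4, B=6, C=10) not in reachable set → no.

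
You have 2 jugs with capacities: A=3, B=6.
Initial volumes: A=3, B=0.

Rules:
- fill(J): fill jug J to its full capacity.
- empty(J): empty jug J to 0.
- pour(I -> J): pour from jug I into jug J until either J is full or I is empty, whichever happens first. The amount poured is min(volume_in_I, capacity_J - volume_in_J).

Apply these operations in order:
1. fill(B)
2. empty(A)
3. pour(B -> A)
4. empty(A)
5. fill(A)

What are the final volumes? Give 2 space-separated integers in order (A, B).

Step 1: fill(B) -> (A=3 B=6)
Step 2: empty(A) -> (A=0 B=6)
Step 3: pour(B -> A) -> (A=3 B=3)
Step 4: empty(A) -> (A=0 B=3)
Step 5: fill(A) -> (A=3 B=3)

Answer: 3 3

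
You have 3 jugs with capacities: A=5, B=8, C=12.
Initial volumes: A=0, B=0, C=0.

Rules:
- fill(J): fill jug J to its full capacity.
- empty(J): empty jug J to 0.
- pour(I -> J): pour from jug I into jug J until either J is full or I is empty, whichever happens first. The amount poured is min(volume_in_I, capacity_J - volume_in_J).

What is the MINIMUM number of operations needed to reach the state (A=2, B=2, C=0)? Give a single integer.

Answer: 7

Derivation:
BFS from (A=0, B=0, C=0). One shortest path:
  1. fill(C) -> (A=0 B=0 C=12)
  2. pour(C -> A) -> (A=5 B=0 C=7)
  3. pour(A -> B) -> (A=0 B=5 C=7)
  4. pour(C -> A) -> (A=5 B=5 C=2)
  5. pour(A -> B) -> (A=2 B=8 C=2)
  6. empty(B) -> (A=2 B=0 C=2)
  7. pour(C -> B) -> (A=2 B=2 C=0)
Reached target in 7 moves.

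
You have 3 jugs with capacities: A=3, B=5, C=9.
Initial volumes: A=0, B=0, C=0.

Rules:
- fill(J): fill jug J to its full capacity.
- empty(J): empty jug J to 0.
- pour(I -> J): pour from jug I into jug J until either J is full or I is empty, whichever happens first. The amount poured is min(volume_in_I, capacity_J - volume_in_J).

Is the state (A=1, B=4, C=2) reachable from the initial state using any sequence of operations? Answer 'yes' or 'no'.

Answer: no

Derivation:
BFS explored all 176 reachable states.
Reachable set includes: (0,0,0), (0,0,1), (0,0,2), (0,0,3), (0,0,4), (0,0,5), (0,0,6), (0,0,7), (0,0,8), (0,0,9), (0,1,0), (0,1,1) ...
Target (A=1, B=4, C=2) not in reachable set → no.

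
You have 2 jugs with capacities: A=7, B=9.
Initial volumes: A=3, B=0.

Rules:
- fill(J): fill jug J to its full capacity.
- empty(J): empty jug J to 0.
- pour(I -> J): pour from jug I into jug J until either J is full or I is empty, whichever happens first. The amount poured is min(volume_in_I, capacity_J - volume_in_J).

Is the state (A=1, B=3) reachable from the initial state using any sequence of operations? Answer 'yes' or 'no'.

Answer: no

Derivation:
BFS explored all 32 reachable states.
Reachable set includes: (0,0), (0,1), (0,2), (0,3), (0,4), (0,5), (0,6), (0,7), (0,8), (0,9), (1,0), (1,9) ...
Target (A=1, B=3) not in reachable set → no.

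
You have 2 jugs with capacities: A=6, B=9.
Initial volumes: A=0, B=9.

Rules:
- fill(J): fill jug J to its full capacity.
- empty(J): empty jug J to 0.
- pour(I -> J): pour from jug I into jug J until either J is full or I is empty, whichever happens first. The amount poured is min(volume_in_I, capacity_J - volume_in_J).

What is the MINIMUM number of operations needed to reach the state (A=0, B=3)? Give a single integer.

BFS from (A=0, B=9). One shortest path:
  1. pour(B -> A) -> (A=6 B=3)
  2. empty(A) -> (A=0 B=3)
Reached target in 2 moves.

Answer: 2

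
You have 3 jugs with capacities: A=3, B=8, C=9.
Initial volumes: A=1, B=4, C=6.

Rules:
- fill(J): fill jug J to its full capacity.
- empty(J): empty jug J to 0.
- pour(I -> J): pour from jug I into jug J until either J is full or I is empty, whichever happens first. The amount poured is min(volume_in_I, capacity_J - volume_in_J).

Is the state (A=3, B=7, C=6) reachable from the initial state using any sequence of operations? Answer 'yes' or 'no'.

BFS from (A=1, B=4, C=6):
  1. fill(A) -> (A=3 B=4 C=6)
  2. pour(A -> B) -> (A=0 B=7 C=6)
  3. fill(A) -> (A=3 B=7 C=6)
Target reached → yes.

Answer: yes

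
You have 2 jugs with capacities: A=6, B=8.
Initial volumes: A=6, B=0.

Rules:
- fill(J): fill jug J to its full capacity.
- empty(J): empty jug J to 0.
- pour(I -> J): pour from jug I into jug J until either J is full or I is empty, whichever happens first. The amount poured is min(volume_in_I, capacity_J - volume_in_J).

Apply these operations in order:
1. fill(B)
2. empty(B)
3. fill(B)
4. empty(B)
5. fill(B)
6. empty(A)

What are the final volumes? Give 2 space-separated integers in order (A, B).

Step 1: fill(B) -> (A=6 B=8)
Step 2: empty(B) -> (A=6 B=0)
Step 3: fill(B) -> (A=6 B=8)
Step 4: empty(B) -> (A=6 B=0)
Step 5: fill(B) -> (A=6 B=8)
Step 6: empty(A) -> (A=0 B=8)

Answer: 0 8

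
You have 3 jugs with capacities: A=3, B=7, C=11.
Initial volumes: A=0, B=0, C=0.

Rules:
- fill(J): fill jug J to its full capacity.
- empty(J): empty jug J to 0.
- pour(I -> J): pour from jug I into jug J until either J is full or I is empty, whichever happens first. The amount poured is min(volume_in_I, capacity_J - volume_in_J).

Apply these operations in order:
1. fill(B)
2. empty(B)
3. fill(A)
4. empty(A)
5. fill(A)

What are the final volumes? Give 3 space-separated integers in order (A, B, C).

Step 1: fill(B) -> (A=0 B=7 C=0)
Step 2: empty(B) -> (A=0 B=0 C=0)
Step 3: fill(A) -> (A=3 B=0 C=0)
Step 4: empty(A) -> (A=0 B=0 C=0)
Step 5: fill(A) -> (A=3 B=0 C=0)

Answer: 3 0 0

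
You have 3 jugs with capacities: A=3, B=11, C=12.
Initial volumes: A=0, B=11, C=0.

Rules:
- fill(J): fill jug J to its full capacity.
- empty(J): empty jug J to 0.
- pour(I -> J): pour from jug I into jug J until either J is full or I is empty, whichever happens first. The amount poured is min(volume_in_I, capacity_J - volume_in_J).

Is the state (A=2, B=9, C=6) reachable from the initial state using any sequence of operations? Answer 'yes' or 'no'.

Answer: no

Derivation:
BFS explored all 404 reachable states.
Reachable set includes: (0,0,0), (0,0,1), (0,0,2), (0,0,3), (0,0,4), (0,0,5), (0,0,6), (0,0,7), (0,0,8), (0,0,9), (0,0,10), (0,0,11) ...
Target (A=2, B=9, C=6) not in reachable set → no.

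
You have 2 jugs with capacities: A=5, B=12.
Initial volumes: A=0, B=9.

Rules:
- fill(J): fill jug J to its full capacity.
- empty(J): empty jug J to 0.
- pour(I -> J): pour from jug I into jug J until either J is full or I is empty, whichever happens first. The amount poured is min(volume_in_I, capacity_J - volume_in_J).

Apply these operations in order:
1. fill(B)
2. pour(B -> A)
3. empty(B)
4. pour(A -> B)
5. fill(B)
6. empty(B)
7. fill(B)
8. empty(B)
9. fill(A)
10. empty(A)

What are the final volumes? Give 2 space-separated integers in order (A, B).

Answer: 0 0

Derivation:
Step 1: fill(B) -> (A=0 B=12)
Step 2: pour(B -> A) -> (A=5 B=7)
Step 3: empty(B) -> (A=5 B=0)
Step 4: pour(A -> B) -> (A=0 B=5)
Step 5: fill(B) -> (A=0 B=12)
Step 6: empty(B) -> (A=0 B=0)
Step 7: fill(B) -> (A=0 B=12)
Step 8: empty(B) -> (A=0 B=0)
Step 9: fill(A) -> (A=5 B=0)
Step 10: empty(A) -> (A=0 B=0)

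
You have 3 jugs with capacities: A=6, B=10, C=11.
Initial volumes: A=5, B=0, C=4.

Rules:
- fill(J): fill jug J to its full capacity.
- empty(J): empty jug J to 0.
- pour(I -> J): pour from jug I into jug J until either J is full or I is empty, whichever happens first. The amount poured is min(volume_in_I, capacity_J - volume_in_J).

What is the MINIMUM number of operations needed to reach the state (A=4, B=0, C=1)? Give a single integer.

Answer: 5

Derivation:
BFS from (A=5, B=0, C=4). One shortest path:
  1. empty(A) -> (A=0 B=0 C=4)
  2. pour(C -> A) -> (A=4 B=0 C=0)
  3. fill(C) -> (A=4 B=0 C=11)
  4. pour(C -> B) -> (A=4 B=10 C=1)
  5. empty(B) -> (A=4 B=0 C=1)
Reached target in 5 moves.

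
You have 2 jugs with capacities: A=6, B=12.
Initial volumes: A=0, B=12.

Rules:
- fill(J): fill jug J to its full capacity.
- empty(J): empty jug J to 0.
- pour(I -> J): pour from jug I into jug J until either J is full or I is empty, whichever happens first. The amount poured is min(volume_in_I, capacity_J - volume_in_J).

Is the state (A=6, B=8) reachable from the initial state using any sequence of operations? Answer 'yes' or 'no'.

BFS explored all 6 reachable states.
Reachable set includes: (0,0), (0,6), (0,12), (6,0), (6,6), (6,12)
Target (A=6, B=8) not in reachable set → no.

Answer: no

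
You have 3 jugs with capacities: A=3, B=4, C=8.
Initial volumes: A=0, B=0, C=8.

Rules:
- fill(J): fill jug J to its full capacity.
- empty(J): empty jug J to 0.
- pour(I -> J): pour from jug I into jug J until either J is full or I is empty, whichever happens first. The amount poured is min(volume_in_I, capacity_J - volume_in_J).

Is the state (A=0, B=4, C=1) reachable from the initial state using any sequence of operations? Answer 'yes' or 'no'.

Answer: yes

Derivation:
BFS from (A=0, B=0, C=8):
  1. pour(C -> A) -> (A=3 B=0 C=5)
  2. empty(A) -> (A=0 B=0 C=5)
  3. pour(C -> B) -> (A=0 B=4 C=1)
Target reached → yes.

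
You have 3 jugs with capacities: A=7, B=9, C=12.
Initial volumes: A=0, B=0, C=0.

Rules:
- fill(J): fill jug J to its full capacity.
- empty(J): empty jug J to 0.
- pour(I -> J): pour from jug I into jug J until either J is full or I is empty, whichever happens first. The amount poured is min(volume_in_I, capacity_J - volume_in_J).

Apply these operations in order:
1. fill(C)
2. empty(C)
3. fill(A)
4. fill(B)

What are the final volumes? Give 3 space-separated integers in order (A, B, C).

Step 1: fill(C) -> (A=0 B=0 C=12)
Step 2: empty(C) -> (A=0 B=0 C=0)
Step 3: fill(A) -> (A=7 B=0 C=0)
Step 4: fill(B) -> (A=7 B=9 C=0)

Answer: 7 9 0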